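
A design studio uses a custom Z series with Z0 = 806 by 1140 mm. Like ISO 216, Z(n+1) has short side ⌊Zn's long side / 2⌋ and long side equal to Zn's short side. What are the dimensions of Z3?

285 × 403 mm

Z1: ⌊1140/2⌋ × 806 = 570 × 806 mm
Z2: ⌊806/2⌋ × 570 = 403 × 570 mm
Z3: ⌊570/2⌋ × 403 = 285 × 403 mm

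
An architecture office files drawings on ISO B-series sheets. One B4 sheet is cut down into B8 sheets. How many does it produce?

B4 = 250 × 353 mm; B8 = 62 × 88 mm.
Each halving step doubles the count; 4 steps from B4 to B8.
2^4 = 16.

16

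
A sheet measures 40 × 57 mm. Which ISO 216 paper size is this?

Aspect ratio 57/40 ≈ 1.425 — close to the ISO √2 ≈ 1.414.
In the C-series (envelope sizes, between A and B): C9 = 40 × 57 mm.

C9 (40 × 57 mm)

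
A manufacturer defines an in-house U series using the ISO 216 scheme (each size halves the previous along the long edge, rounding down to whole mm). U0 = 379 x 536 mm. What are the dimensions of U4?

U1: ⌊536/2⌋ × 379 = 268 × 379 mm
U2: ⌊379/2⌋ × 268 = 189 × 268 mm
U3: ⌊268/2⌋ × 189 = 134 × 189 mm
U4: ⌊189/2⌋ × 134 = 94 × 134 mm

94 × 134 mm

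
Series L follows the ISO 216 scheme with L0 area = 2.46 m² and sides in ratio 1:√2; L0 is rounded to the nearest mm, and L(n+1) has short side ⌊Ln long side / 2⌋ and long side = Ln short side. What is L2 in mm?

659 × 932 mm

Let L0's short side be w mm. w · w√2 = 2.46 m² = 2,460,000 mm², so w ≈ 1318.9 mm and w√2 ≈ 1865.2 mm → L0 = 1319 × 1865 mm.
L1: ⌊1865/2⌋ × 1319 = 932 × 1319 mm
L2: ⌊1319/2⌋ × 932 = 659 × 932 mm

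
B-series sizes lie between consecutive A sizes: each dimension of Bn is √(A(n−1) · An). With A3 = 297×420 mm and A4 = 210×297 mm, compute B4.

Short side: √(297 · 210) = √62370 ≈ 249.7 → 250 mm
Long side: √(420 · 297) = √124740 ≈ 353.2 → 353 mm

250 × 353 mm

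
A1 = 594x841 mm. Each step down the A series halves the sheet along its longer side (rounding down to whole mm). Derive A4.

A2: ⌊841/2⌋ × 594 = 420 × 594 mm
A3: ⌊594/2⌋ × 420 = 297 × 420 mm
A4: ⌊420/2⌋ × 297 = 210 × 297 mm

210 × 297 mm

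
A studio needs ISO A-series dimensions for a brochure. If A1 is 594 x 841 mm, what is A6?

A2: ⌊841/2⌋ × 594 = 420 × 594 mm
A3: ⌊594/2⌋ × 420 = 297 × 420 mm
A4: ⌊420/2⌋ × 297 = 210 × 297 mm
A5: ⌊297/2⌋ × 210 = 148 × 210 mm
A6: ⌊210/2⌋ × 148 = 105 × 148 mm

105 × 148 mm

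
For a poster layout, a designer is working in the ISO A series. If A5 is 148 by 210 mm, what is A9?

37 × 52 mm

A6: ⌊210/2⌋ × 148 = 105 × 148 mm
A7: ⌊148/2⌋ × 105 = 74 × 105 mm
A8: ⌊105/2⌋ × 74 = 52 × 74 mm
A9: ⌊74/2⌋ × 52 = 37 × 52 mm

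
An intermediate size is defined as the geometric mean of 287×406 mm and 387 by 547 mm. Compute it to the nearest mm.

333 × 471 mm

Short side: √(287 · 387) = √111069 ≈ 333.3 → 333 mm
Long side: √(406 · 547) = √222082 ≈ 471.3 → 471 mm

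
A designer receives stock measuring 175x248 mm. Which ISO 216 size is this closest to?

Aspect ratio 248/175 ≈ 1.417 — close to the ISO √2 ≈ 1.414.
In the B-series (B0 = 1000 × 1414 mm): B5 = 176 × 250 mm.
Off by 3 mm total — nearest standard size.

B5 (176 × 250 mm)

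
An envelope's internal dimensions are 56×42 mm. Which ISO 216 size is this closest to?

C9 (40 × 57 mm)

Aspect ratio 56/42 ≈ 1.333 (ISO target is √2 ≈ 1.414).
In the C-series (envelope sizes, between A and B): C9 = 40 × 57 mm.
Off by 3 mm total — nearest standard size.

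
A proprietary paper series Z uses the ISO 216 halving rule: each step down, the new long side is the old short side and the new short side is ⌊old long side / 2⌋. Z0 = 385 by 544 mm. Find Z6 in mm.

48 × 68 mm

Z1: ⌊544/2⌋ × 385 = 272 × 385 mm
Z2: ⌊385/2⌋ × 272 = 192 × 272 mm
Z3: ⌊272/2⌋ × 192 = 136 × 192 mm
Z4: ⌊192/2⌋ × 136 = 96 × 136 mm
Z5: ⌊136/2⌋ × 96 = 68 × 96 mm
Z6: ⌊96/2⌋ × 68 = 48 × 68 mm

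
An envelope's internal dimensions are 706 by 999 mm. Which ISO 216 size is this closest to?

Aspect ratio 999/706 ≈ 1.415 — close to the ISO √2 ≈ 1.414.
In the B-series (B0 = 1000 × 1414 mm): B1 = 707 × 1000 mm.
Off by 2 mm total — nearest standard size.

B1 (707 × 1000 mm)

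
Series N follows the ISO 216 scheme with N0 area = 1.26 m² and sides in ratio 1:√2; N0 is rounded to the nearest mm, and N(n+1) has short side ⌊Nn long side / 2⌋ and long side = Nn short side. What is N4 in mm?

236 × 333 mm

Let N0's short side be w mm. w · w√2 = 1.26 m² = 1,260,000 mm², so w ≈ 943.9 mm and w√2 ≈ 1334.9 mm → N0 = 944 × 1335 mm.
N1: ⌊1335/2⌋ × 944 = 667 × 944 mm
N2: ⌊944/2⌋ × 667 = 472 × 667 mm
N3: ⌊667/2⌋ × 472 = 333 × 472 mm
N4: ⌊472/2⌋ × 333 = 236 × 333 mm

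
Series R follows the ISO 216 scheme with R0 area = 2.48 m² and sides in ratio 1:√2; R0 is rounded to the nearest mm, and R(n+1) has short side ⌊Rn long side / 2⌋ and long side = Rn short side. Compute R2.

662 × 936 mm

Let R0's short side be w mm. w · w√2 = 2.48 m² = 2,480,000 mm², so w ≈ 1324.2 mm and w√2 ≈ 1872.8 mm → R0 = 1324 × 1873 mm.
R1: ⌊1873/2⌋ × 1324 = 936 × 1324 mm
R2: ⌊1324/2⌋ × 936 = 662 × 936 mm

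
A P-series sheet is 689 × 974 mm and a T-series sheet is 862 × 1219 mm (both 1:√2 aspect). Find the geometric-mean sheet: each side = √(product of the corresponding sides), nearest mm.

771 × 1090 mm

Short side: √(689 · 862) = √593918 ≈ 770.7 → 771 mm
Long side: √(974 · 1219) = √1187306 ≈ 1089.6 → 1090 mm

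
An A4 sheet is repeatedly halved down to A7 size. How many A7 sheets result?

8

Each ISO step halves the sheet: 1 × A4 → 2 × A5 → 4 × A6 → 8 × A7
From A4 to A7 is 3 halving steps: 2^3 = 8.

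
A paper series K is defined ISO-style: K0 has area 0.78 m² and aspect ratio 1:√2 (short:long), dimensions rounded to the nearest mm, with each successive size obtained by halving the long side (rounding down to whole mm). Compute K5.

131 × 185 mm

Let K0's short side be w mm. w · w√2 = 0.78 m² = 780,000 mm², so w ≈ 742.7 mm and w√2 ≈ 1050.3 mm → K0 = 743 × 1050 mm.
K1: ⌊1050/2⌋ × 743 = 525 × 743 mm
K2: ⌊743/2⌋ × 525 = 371 × 525 mm
K3: ⌊525/2⌋ × 371 = 262 × 371 mm
K4: ⌊371/2⌋ × 262 = 185 × 262 mm
K5: ⌊262/2⌋ × 185 = 131 × 185 mm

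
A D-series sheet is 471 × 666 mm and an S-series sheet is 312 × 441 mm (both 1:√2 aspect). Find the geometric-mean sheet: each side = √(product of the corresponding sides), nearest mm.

Short side: √(471 · 312) = √146952 ≈ 383.3 → 383 mm
Long side: √(666 · 441) = √293706 ≈ 541.9 → 542 mm

383 × 542 mm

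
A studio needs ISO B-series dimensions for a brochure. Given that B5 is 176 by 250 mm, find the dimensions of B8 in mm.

B6: ⌊250/2⌋ × 176 = 125 × 176 mm
B7: ⌊176/2⌋ × 125 = 88 × 125 mm
B8: ⌊125/2⌋ × 88 = 62 × 88 mm

62 × 88 mm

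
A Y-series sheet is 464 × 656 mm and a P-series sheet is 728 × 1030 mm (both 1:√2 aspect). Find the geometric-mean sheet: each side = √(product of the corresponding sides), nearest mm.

Short side: √(464 · 728) = √337792 ≈ 581.2 → 581 mm
Long side: √(656 · 1030) = √675680 ≈ 822.0 → 822 mm

581 × 822 mm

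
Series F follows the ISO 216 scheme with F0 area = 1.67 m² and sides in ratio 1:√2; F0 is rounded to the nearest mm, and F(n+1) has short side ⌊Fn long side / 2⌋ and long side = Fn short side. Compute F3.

384 × 543 mm

Let F0's short side be w mm. w · w√2 = 1.67 m² = 1,670,000 mm², so w ≈ 1086.7 mm and w√2 ≈ 1536.8 mm → F0 = 1087 × 1537 mm.
F1: ⌊1537/2⌋ × 1087 = 768 × 1087 mm
F2: ⌊1087/2⌋ × 768 = 543 × 768 mm
F3: ⌊768/2⌋ × 543 = 384 × 543 mm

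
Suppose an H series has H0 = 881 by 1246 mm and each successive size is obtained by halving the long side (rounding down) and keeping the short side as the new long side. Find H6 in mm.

H1: ⌊1246/2⌋ × 881 = 623 × 881 mm
H2: ⌊881/2⌋ × 623 = 440 × 623 mm
H3: ⌊623/2⌋ × 440 = 311 × 440 mm
H4: ⌊440/2⌋ × 311 = 220 × 311 mm
H5: ⌊311/2⌋ × 220 = 155 × 220 mm
H6: ⌊220/2⌋ × 155 = 110 × 155 mm

110 × 155 mm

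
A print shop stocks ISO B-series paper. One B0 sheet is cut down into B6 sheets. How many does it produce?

Each ISO step halves the sheet: 1 × B0 → 2 × B1 → 4 × B2 → 8 × B3 → …
From B0 to B6 is 6 halving steps: 2^6 = 64.

64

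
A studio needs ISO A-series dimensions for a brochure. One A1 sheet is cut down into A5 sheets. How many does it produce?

Each ISO step halves the sheet: 1 × A1 → 2 × A2 → 4 × A3 → 8 × A4 → …
From A1 to A5 is 4 halving steps: 2^4 = 16.

16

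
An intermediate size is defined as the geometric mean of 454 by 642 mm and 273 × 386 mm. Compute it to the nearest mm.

352 × 498 mm

Short side: √(454 · 273) = √123942 ≈ 352.1 → 352 mm
Long side: √(642 · 386) = √247812 ≈ 497.8 → 498 mm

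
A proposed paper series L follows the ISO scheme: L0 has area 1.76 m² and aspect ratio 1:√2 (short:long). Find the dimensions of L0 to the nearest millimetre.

Let the short side be w mm. Then w · w√2 = 1.76 m² = 1,760,000 mm².
w² = 1,760,000/√2, so w ≈ 1115.6 mm; long side = w√2 ≈ 1577.7 mm.

1116 × 1578 mm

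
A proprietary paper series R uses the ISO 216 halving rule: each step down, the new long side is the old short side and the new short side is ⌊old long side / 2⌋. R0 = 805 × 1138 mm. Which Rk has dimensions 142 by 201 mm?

R0: 805 × 1138 mm
R1: 569 × 805 mm
R2: 402 × 569 mm
R3: 284 × 402 mm
R4: 201 × 284 mm
R5: 142 × 201 mm
R6: 100 × 142 mm
→ matches R5.

R5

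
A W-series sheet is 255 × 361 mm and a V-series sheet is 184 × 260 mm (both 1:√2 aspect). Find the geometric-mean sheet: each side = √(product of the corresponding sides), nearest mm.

Short side: √(255 · 184) = √46920 ≈ 216.6 → 217 mm
Long side: √(361 · 260) = √93860 ≈ 306.4 → 306 mm

217 × 306 mm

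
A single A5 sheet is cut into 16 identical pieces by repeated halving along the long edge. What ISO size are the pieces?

A9

16 = 2^4, so 4 halving steps.
A5 → A6 → … → A9 after 4 steps.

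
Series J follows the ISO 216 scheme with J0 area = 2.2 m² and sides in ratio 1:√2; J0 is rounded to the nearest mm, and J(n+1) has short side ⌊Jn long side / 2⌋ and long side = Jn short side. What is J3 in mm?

Let J0's short side be w mm. w · w√2 = 2.2 m² = 2,200,000 mm², so w ≈ 1247.3 mm and w√2 ≈ 1763.9 mm → J0 = 1247 × 1764 mm.
J1: ⌊1764/2⌋ × 1247 = 882 × 1247 mm
J2: ⌊1247/2⌋ × 882 = 623 × 882 mm
J3: ⌊882/2⌋ × 623 = 441 × 623 mm

441 × 623 mm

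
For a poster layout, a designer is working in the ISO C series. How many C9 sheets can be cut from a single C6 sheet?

C6 = 114 × 162 mm; C9 = 40 × 57 mm.
Each halving step doubles the count; 3 steps from C6 to C9.
2^3 = 8.

8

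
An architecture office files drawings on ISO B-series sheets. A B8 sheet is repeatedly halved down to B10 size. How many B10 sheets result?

Each ISO step halves the sheet: 1 × B8 → 2 × B9 → 4 × B10
From B8 to B10 is 2 halving steps: 2^2 = 4.

4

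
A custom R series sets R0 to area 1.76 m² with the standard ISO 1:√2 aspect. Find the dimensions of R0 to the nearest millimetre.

1116 × 1578 mm

Let the short side be w mm. Then w · w√2 = 1.76 m² = 1,760,000 mm².
w² = 1,760,000/√2, so w ≈ 1115.6 mm; long side = w√2 ≈ 1577.7 mm.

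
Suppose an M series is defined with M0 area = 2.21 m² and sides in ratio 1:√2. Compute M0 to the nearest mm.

1250 × 1768 mm

Let the short side be w mm. Then w · w√2 = 2.21 m² = 2,210,000 mm².
w² = 2,210,000/√2, so w ≈ 1250.1 mm; long side = w√2 ≈ 1767.9 mm.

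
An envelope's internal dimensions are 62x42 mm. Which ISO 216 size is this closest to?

B9 (44 × 62 mm)

Aspect ratio 62/42 ≈ 1.476 (ISO target is √2 ≈ 1.414).
In the B-series (B0 = 1000 × 1414 mm): B9 = 44 × 62 mm.
Off by 2 mm total — nearest standard size.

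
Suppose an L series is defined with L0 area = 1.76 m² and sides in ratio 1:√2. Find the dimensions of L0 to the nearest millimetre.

1116 × 1578 mm

Let the short side be w mm. Then w · w√2 = 1.76 m² = 1,760,000 mm².
w² = 1,760,000/√2, so w ≈ 1115.6 mm; long side = w√2 ≈ 1577.7 mm.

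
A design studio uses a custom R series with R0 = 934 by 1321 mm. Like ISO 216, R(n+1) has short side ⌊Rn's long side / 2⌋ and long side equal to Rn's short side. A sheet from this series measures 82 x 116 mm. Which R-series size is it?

R0: 934 × 1321 mm
R1: 660 × 934 mm
R2: 467 × 660 mm
R3: 330 × 467 mm
R4: 233 × 330 mm
R5: 165 × 233 mm
R6: 116 × 165 mm
R7: 82 × 116 mm
R8: 58 × 82 mm
→ matches R7.

R7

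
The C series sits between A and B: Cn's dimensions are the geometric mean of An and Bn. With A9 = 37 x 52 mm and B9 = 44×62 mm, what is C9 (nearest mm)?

40 × 57 mm

Short side: √(37 · 44) = √1628 ≈ 40.3 → 40 mm
Long side: √(52 · 62) = √3224 ≈ 56.8 → 57 mm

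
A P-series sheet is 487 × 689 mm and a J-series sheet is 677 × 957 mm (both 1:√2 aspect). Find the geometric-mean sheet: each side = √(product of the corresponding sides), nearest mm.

Short side: √(487 · 677) = √329699 ≈ 574.2 → 574 mm
Long side: √(689 · 957) = √659373 ≈ 812.0 → 812 mm

574 × 812 mm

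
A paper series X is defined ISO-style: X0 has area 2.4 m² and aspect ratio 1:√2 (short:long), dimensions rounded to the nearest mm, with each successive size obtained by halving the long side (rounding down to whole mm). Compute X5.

Let X0's short side be w mm. w · w√2 = 2.4 m² = 2,400,000 mm², so w ≈ 1302.7 mm and w√2 ≈ 1842.3 mm → X0 = 1303 × 1842 mm.
X1: ⌊1842/2⌋ × 1303 = 921 × 1303 mm
X2: ⌊1303/2⌋ × 921 = 651 × 921 mm
X3: ⌊921/2⌋ × 651 = 460 × 651 mm
X4: ⌊651/2⌋ × 460 = 325 × 460 mm
X5: ⌊460/2⌋ × 325 = 230 × 325 mm

230 × 325 mm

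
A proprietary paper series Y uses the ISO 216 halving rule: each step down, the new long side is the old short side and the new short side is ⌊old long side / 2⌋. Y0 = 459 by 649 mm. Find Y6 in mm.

Y1 = 324 × 459 mm (from Y0 by 1 halving).
Y2: ⌊459/2⌋ × 324 = 229 × 324 mm
Y3: ⌊324/2⌋ × 229 = 162 × 229 mm
Y4: ⌊229/2⌋ × 162 = 114 × 162 mm
Y5: ⌊162/2⌋ × 114 = 81 × 114 mm
Y6: ⌊114/2⌋ × 81 = 57 × 81 mm

57 × 81 mm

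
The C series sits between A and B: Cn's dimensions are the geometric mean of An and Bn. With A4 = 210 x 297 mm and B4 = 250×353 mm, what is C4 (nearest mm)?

Short side: √(210 · 250) = √52500 ≈ 229.1 → 229 mm
Long side: √(297 · 353) = √104841 ≈ 323.8 → 324 mm

229 × 324 mm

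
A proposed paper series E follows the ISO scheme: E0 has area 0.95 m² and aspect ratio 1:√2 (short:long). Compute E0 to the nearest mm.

820 × 1159 mm

Let the short side be w mm. Then w · w√2 = 0.95 m² = 950,000 mm².
w² = 950,000/√2, so w ≈ 819.6 mm; long side = w√2 ≈ 1159.1 mm.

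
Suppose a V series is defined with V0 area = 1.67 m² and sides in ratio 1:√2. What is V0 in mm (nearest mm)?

Let the short side be w mm. Then w · w√2 = 1.67 m² = 1,670,000 mm².
w² = 1,670,000/√2, so w ≈ 1086.7 mm; long side = w√2 ≈ 1536.8 mm.

1087 × 1537 mm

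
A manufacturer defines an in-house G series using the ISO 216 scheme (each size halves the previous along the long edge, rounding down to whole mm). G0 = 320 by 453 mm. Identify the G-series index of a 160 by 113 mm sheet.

G3

G0: 320 × 453 mm
G1: 226 × 320 mm
G2: 160 × 226 mm
G3: 113 × 160 mm
G4: 80 × 113 mm
→ matches G3.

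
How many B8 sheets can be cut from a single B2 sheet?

64

Each ISO step halves the sheet: 1 × B2 → 2 × B3 → 4 × B4 → 8 × B5 → …
From B2 to B8 is 6 halving steps: 2^6 = 64.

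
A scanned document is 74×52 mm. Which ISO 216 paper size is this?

Aspect ratio 74/52 ≈ 1.423 — close to the ISO √2 ≈ 1.414.
In the A-series (A0 area = 1 m²): A8 = 52 × 74 mm.

A8 (52 × 74 mm)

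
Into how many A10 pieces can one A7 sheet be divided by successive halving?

8

Each ISO step halves the sheet: 1 × A7 → 2 × A8 → 4 × A9 → 8 × A10
From A7 to A10 is 3 halving steps: 2^3 = 8.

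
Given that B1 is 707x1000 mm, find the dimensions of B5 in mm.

176 × 250 mm

B2: ⌊1000/2⌋ × 707 = 500 × 707 mm
B3: ⌊707/2⌋ × 500 = 353 × 500 mm
B4: ⌊500/2⌋ × 353 = 250 × 353 mm
B5: ⌊353/2⌋ × 250 = 176 × 250 mm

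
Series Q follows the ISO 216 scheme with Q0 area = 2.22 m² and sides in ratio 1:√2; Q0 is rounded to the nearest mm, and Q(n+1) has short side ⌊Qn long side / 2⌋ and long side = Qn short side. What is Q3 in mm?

443 × 626 mm

Let Q0's short side be w mm. w · w√2 = 2.22 m² = 2,220,000 mm², so w ≈ 1252.9 mm and w√2 ≈ 1771.9 mm → Q0 = 1253 × 1772 mm.
Q1: ⌊1772/2⌋ × 1253 = 886 × 1253 mm
Q2: ⌊1253/2⌋ × 886 = 626 × 886 mm
Q3: ⌊886/2⌋ × 626 = 443 × 626 mm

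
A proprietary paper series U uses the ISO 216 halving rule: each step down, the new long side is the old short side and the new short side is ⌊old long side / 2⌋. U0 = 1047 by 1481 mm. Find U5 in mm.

185 × 261 mm

U1 = 740 × 1047 mm (from U0 by 1 halving).
U2: ⌊1047/2⌋ × 740 = 523 × 740 mm
U3: ⌊740/2⌋ × 523 = 370 × 523 mm
U4: ⌊523/2⌋ × 370 = 261 × 370 mm
U5: ⌊370/2⌋ × 261 = 185 × 261 mm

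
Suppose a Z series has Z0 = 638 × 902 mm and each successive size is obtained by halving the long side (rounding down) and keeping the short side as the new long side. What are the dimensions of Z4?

159 × 225 mm

Z1 = 451 × 638 mm (from Z0 by 1 halving).
Z2: ⌊638/2⌋ × 451 = 319 × 451 mm
Z3: ⌊451/2⌋ × 319 = 225 × 319 mm
Z4: ⌊319/2⌋ × 225 = 159 × 225 mm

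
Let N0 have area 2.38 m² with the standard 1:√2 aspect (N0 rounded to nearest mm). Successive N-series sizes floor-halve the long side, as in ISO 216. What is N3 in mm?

Let N0's short side be w mm. w · w√2 = 2.38 m² = 2,380,000 mm², so w ≈ 1297.3 mm and w√2 ≈ 1834.6 mm → N0 = 1297 × 1835 mm.
N1: ⌊1835/2⌋ × 1297 = 917 × 1297 mm
N2: ⌊1297/2⌋ × 917 = 648 × 917 mm
N3: ⌊917/2⌋ × 648 = 458 × 648 mm

458 × 648 mm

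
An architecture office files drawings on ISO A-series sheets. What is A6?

105 × 148 mm

A0 = 841 × 1189 mm (A0 has area 1 m², aspect 1:√2).
A1: ⌊1189/2⌋ × 841 = 594 × 841 mm
A2: ⌊841/2⌋ × 594 = 420 × 594 mm
A3: ⌊594/2⌋ × 420 = 297 × 420 mm
A4: ⌊420/2⌋ × 297 = 210 × 297 mm
A5: ⌊297/2⌋ × 210 = 148 × 210 mm
A6: ⌊210/2⌋ × 148 = 105 × 148 mm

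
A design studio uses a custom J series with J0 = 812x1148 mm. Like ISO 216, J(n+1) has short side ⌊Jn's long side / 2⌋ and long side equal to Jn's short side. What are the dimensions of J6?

101 × 143 mm

J1: ⌊1148/2⌋ × 812 = 574 × 812 mm
J2: ⌊812/2⌋ × 574 = 406 × 574 mm
J3: ⌊574/2⌋ × 406 = 287 × 406 mm
J4: ⌊406/2⌋ × 287 = 203 × 287 mm
J5: ⌊287/2⌋ × 203 = 143 × 203 mm
J6: ⌊203/2⌋ × 143 = 101 × 143 mm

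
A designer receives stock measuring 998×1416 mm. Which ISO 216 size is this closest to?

Aspect ratio 1416/998 ≈ 1.419 — close to the ISO √2 ≈ 1.414.
In the B-series (B0 = 1000 × 1414 mm): B0 = 1000 × 1414 mm.
Off by 4 mm total — nearest standard size.

B0 (1000 × 1414 mm)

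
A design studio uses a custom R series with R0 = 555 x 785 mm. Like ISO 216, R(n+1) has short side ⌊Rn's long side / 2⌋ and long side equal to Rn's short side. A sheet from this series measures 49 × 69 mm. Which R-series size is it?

R0: 555 × 785 mm
R1: 392 × 555 mm
R2: 277 × 392 mm
R3: 196 × 277 mm
R4: 138 × 196 mm
R5: 98 × 138 mm
R6: 69 × 98 mm
R7: 49 × 69 mm
R8: 34 × 49 mm
→ matches R7.

R7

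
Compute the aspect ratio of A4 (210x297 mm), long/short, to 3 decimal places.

297 / 210 = 1.414
Matches √2 ≈ 1.414 — the ISO 216 defining ratio.

1.414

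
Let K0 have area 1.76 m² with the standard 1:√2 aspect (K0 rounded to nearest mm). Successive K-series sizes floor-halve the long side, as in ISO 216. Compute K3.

Let K0's short side be w mm. w · w√2 = 1.76 m² = 1,760,000 mm², so w ≈ 1115.6 mm and w√2 ≈ 1577.7 mm → K0 = 1116 × 1578 mm.
K1: ⌊1578/2⌋ × 1116 = 789 × 1116 mm
K2: ⌊1116/2⌋ × 789 = 558 × 789 mm
K3: ⌊789/2⌋ × 558 = 394 × 558 mm

394 × 558 mm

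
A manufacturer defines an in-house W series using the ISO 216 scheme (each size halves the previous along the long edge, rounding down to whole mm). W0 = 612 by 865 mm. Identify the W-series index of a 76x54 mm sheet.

W7

W0: 612 × 865 mm
W1: 432 × 612 mm
W2: 306 × 432 mm
W3: 216 × 306 mm
W4: 153 × 216 mm
W5: 108 × 153 mm
W6: 76 × 108 mm
W7: 54 × 76 mm
W8: 38 × 54 mm
→ matches W7.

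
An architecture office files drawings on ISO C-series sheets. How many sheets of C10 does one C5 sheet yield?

C5 = 162 × 229 mm; C10 = 28 × 40 mm.
Each halving step doubles the count; 5 steps from C5 to C10.
2^5 = 32.

32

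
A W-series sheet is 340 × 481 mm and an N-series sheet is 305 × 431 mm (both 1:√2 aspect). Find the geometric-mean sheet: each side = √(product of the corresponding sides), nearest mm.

Short side: √(340 · 305) = √103700 ≈ 322.0 → 322 mm
Long side: √(481 · 431) = √207311 ≈ 455.3 → 455 mm

322 × 455 mm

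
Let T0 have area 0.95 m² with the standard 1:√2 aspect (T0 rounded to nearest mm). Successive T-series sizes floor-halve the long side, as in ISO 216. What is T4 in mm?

Let T0's short side be w mm. w · w√2 = 0.95 m² = 950,000 mm², so w ≈ 819.6 mm and w√2 ≈ 1159.1 mm → T0 = 820 × 1159 mm.
T1: ⌊1159/2⌋ × 820 = 579 × 820 mm
T2: ⌊820/2⌋ × 579 = 410 × 579 mm
T3: ⌊579/2⌋ × 410 = 289 × 410 mm
T4: ⌊410/2⌋ × 289 = 205 × 289 mm

205 × 289 mm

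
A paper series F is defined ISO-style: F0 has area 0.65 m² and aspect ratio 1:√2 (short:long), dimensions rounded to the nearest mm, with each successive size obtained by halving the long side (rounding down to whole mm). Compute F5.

Let F0's short side be w mm. w · w√2 = 0.65 m² = 650,000 mm², so w ≈ 678.0 mm and w√2 ≈ 958.8 mm → F0 = 678 × 959 mm.
F1: ⌊959/2⌋ × 678 = 479 × 678 mm
F2: ⌊678/2⌋ × 479 = 339 × 479 mm
F3: ⌊479/2⌋ × 339 = 239 × 339 mm
F4: ⌊339/2⌋ × 239 = 169 × 239 mm
F5: ⌊239/2⌋ × 169 = 119 × 169 mm

119 × 169 mm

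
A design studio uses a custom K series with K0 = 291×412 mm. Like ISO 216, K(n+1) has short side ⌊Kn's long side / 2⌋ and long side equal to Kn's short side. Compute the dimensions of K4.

72 × 103 mm

K1: ⌊412/2⌋ × 291 = 206 × 291 mm
K2: ⌊291/2⌋ × 206 = 145 × 206 mm
K3: ⌊206/2⌋ × 145 = 103 × 145 mm
K4: ⌊145/2⌋ × 103 = 72 × 103 mm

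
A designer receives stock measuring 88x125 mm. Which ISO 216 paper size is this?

B7 (88 × 125 mm)

Aspect ratio 125/88 ≈ 1.420 — close to the ISO √2 ≈ 1.414.
In the B-series (B0 = 1000 × 1414 mm): B7 = 88 × 125 mm.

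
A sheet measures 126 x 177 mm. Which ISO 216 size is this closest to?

B6 (125 × 176 mm)

Aspect ratio 177/126 ≈ 1.405 — close to the ISO √2 ≈ 1.414.
In the B-series (B0 = 1000 × 1414 mm): B6 = 125 × 176 mm.
Off by 2 mm total — nearest standard size.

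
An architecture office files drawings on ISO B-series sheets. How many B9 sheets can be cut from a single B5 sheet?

16

Each ISO step halves the sheet: 1 × B5 → 2 × B6 → 4 × B7 → 8 × B8 → …
From B5 to B9 is 4 halving steps: 2^4 = 16.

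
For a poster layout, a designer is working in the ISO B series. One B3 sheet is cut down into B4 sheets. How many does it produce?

B3 = 353 × 500 mm; B4 = 250 × 353 mm.
Each halving step doubles the count; 1 step from B3 to B4.
2^1 = 2.

2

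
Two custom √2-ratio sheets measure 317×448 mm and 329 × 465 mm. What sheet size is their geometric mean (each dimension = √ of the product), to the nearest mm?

323 × 456 mm

Short side: √(317 · 329) = √104293 ≈ 322.9 → 323 mm
Long side: √(448 · 465) = √208320 ≈ 456.4 → 456 mm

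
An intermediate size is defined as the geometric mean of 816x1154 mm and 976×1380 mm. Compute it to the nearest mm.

Short side: √(816 · 976) = √796416 ≈ 892.4 → 892 mm
Long side: √(1154 · 1380) = √1592520 ≈ 1262.0 → 1262 mm

892 × 1262 mm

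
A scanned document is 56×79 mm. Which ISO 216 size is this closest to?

Aspect ratio 79/56 ≈ 1.411 — close to the ISO √2 ≈ 1.414.
In the C-series (envelope sizes, between A and B): C8 = 57 × 81 mm.
Off by 3 mm total — nearest standard size.

C8 (57 × 81 mm)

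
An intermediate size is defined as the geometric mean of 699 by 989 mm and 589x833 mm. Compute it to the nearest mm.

642 × 908 mm

Short side: √(699 · 589) = √411711 ≈ 641.6 → 642 mm
Long side: √(989 · 833) = √823837 ≈ 907.7 → 908 mm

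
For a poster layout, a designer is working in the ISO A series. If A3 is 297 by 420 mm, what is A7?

74 × 105 mm

A4: ⌊420/2⌋ × 297 = 210 × 297 mm
A5: ⌊297/2⌋ × 210 = 148 × 210 mm
A6: ⌊210/2⌋ × 148 = 105 × 148 mm
A7: ⌊148/2⌋ × 105 = 74 × 105 mm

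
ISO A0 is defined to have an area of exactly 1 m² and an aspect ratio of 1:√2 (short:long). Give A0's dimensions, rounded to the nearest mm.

841 × 1189 mm

Let the short side be w mm. Then the long side is w√2 and w · w√2 = 10⁶ mm².
w² = 10⁶/√2, so w = 1000 / 2^(1/4) ≈ 840.9 mm; long side = 1000 · 2^(1/4) ≈ 1189.2 mm.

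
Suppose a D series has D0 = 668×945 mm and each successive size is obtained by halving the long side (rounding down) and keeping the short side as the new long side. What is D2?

D1: ⌊945/2⌋ × 668 = 472 × 668 mm
D2: ⌊668/2⌋ × 472 = 334 × 472 mm

334 × 472 mm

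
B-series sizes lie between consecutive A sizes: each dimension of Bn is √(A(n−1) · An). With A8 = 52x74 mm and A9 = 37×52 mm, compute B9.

Short side: √(52 · 37) = √1924 ≈ 43.9 → 44 mm
Long side: √(74 · 52) = √3848 ≈ 62.0 → 62 mm

44 × 62 mm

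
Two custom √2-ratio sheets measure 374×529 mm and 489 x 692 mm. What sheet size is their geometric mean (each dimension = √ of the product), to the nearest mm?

428 × 605 mm

Short side: √(374 · 489) = √182886 ≈ 427.7 → 428 mm
Long side: √(529 · 692) = √366068 ≈ 605.0 → 605 mm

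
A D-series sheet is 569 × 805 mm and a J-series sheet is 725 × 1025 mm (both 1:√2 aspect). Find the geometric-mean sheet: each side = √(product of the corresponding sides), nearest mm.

Short side: √(569 · 725) = √412525 ≈ 642.3 → 642 mm
Long side: √(805 · 1025) = √825125 ≈ 908.4 → 908 mm

642 × 908 mm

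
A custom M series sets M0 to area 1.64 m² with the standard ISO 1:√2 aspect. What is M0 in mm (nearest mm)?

1077 × 1523 mm

Let the short side be w mm. Then w · w√2 = 1.64 m² = 1,640,000 mm².
w² = 1,640,000/√2, so w ≈ 1076.9 mm; long side = w√2 ≈ 1522.9 mm.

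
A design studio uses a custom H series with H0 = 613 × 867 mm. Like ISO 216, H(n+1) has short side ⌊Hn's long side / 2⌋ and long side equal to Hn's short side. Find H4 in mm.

153 × 216 mm

H1: ⌊867/2⌋ × 613 = 433 × 613 mm
H2: ⌊613/2⌋ × 433 = 306 × 433 mm
H3: ⌊433/2⌋ × 306 = 216 × 306 mm
H4: ⌊306/2⌋ × 216 = 153 × 216 mm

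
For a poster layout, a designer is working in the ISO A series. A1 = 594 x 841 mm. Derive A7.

74 × 105 mm

A2: ⌊841/2⌋ × 594 = 420 × 594 mm
A3: ⌊594/2⌋ × 420 = 297 × 420 mm
A4: ⌊420/2⌋ × 297 = 210 × 297 mm
A5: ⌊297/2⌋ × 210 = 148 × 210 mm
A6: ⌊210/2⌋ × 148 = 105 × 148 mm
A7: ⌊148/2⌋ × 105 = 74 × 105 mm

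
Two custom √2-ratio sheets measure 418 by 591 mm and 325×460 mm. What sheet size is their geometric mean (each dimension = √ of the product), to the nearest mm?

Short side: √(418 · 325) = √135850 ≈ 368.6 → 369 mm
Long side: √(591 · 460) = √271860 ≈ 521.4 → 521 mm

369 × 521 mm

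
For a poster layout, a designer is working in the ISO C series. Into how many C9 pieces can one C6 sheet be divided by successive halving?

8

Each ISO step halves the sheet: 1 × C6 → 2 × C7 → 4 × C8 → 8 × C9
From C6 to C9 is 3 halving steps: 2^3 = 8.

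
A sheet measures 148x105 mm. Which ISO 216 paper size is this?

A6 (105 × 148 mm)

Aspect ratio 148/105 ≈ 1.410 — close to the ISO √2 ≈ 1.414.
In the A-series (A0 area = 1 m²): A6 = 105 × 148 mm.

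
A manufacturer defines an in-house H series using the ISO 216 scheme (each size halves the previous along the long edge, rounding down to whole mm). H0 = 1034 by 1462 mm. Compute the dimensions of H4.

H1: ⌊1462/2⌋ × 1034 = 731 × 1034 mm
H2: ⌊1034/2⌋ × 731 = 517 × 731 mm
H3: ⌊731/2⌋ × 517 = 365 × 517 mm
H4: ⌊517/2⌋ × 365 = 258 × 365 mm

258 × 365 mm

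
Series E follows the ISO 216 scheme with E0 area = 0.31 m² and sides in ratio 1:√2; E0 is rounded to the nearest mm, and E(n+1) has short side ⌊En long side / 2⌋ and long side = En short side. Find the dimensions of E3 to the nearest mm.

Let E0's short side be w mm. w · w√2 = 0.31 m² = 310,000 mm², so w ≈ 468.2 mm and w√2 ≈ 662.1 mm → E0 = 468 × 662 mm.
E1: ⌊662/2⌋ × 468 = 331 × 468 mm
E2: ⌊468/2⌋ × 331 = 234 × 331 mm
E3: ⌊331/2⌋ × 234 = 165 × 234 mm

165 × 234 mm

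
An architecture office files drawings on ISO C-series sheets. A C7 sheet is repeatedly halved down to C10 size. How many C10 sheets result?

Each ISO step halves the sheet: 1 × C7 → 2 × C8 → 4 × C9 → 8 × C10
From C7 to C10 is 3 halving steps: 2^3 = 8.

8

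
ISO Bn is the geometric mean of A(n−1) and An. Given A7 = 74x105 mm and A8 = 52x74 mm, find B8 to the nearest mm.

62 × 88 mm

Short side: √(74 · 52) = √3848 ≈ 62.0 → 62 mm
Long side: √(105 · 74) = √7770 ≈ 88.1 → 88 mm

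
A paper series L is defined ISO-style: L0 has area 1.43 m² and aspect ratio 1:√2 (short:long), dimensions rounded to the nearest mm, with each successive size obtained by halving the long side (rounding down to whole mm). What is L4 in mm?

251 × 355 mm

Let L0's short side be w mm. w · w√2 = 1.43 m² = 1,430,000 mm², so w ≈ 1005.6 mm and w√2 ≈ 1422.1 mm → L0 = 1006 × 1422 mm.
L1: ⌊1422/2⌋ × 1006 = 711 × 1006 mm
L2: ⌊1006/2⌋ × 711 = 503 × 711 mm
L3: ⌊711/2⌋ × 503 = 355 × 503 mm
L4: ⌊503/2⌋ × 355 = 251 × 355 mm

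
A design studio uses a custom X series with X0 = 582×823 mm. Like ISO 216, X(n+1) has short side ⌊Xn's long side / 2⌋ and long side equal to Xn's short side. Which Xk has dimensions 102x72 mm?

X0: 582 × 823 mm
X1: 411 × 582 mm
X2: 291 × 411 mm
X3: 205 × 291 mm
X4: 145 × 205 mm
X5: 102 × 145 mm
X6: 72 × 102 mm
X7: 51 × 72 mm
→ matches X6.

X6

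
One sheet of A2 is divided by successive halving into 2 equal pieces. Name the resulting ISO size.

2 = 2^1, so 1 halving step.
A2 → A3 → … → A3 after 1 step.

A3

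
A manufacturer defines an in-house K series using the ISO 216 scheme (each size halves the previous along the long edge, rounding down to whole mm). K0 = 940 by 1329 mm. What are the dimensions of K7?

K1 = 664 × 940 mm (from K0 by 1 halving).
K2: ⌊940/2⌋ × 664 = 470 × 664 mm
K3: ⌊664/2⌋ × 470 = 332 × 470 mm
K4: ⌊470/2⌋ × 332 = 235 × 332 mm
K5: ⌊332/2⌋ × 235 = 166 × 235 mm
K6: ⌊235/2⌋ × 166 = 117 × 166 mm
K7: ⌊166/2⌋ × 117 = 83 × 117 mm

83 × 117 mm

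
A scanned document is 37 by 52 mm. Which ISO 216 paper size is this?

Aspect ratio 52/37 ≈ 1.405 — close to the ISO √2 ≈ 1.414.
In the A-series (A0 area = 1 m²): A9 = 37 × 52 mm.

A9 (37 × 52 mm)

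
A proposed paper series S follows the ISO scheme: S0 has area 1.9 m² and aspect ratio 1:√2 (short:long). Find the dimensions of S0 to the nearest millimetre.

Let the short side be w mm. Then w · w√2 = 1.9 m² = 1,900,000 mm².
w² = 1,900,000/√2, so w ≈ 1159.1 mm; long side = w√2 ≈ 1639.2 mm.

1159 × 1639 mm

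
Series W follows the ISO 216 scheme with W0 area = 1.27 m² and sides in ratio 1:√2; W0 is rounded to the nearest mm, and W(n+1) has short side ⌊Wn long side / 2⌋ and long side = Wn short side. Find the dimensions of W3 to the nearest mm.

335 × 474 mm

Let W0's short side be w mm. w · w√2 = 1.27 m² = 1,270,000 mm², so w ≈ 947.6 mm and w√2 ≈ 1340.2 mm → W0 = 948 × 1340 mm.
W1: ⌊1340/2⌋ × 948 = 670 × 948 mm
W2: ⌊948/2⌋ × 670 = 474 × 670 mm
W3: ⌊670/2⌋ × 474 = 335 × 474 mm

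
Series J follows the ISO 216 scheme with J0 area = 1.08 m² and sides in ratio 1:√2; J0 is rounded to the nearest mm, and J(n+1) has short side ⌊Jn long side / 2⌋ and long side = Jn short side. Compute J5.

Let J0's short side be w mm. w · w√2 = 1.08 m² = 1,080,000 mm², so w ≈ 873.9 mm and w√2 ≈ 1235.9 mm → J0 = 874 × 1236 mm.
J1: ⌊1236/2⌋ × 874 = 618 × 874 mm
J2: ⌊874/2⌋ × 618 = 437 × 618 mm
J3: ⌊618/2⌋ × 437 = 309 × 437 mm
J4: ⌊437/2⌋ × 309 = 218 × 309 mm
J5: ⌊309/2⌋ × 218 = 154 × 218 mm

154 × 218 mm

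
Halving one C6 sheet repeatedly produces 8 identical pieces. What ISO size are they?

C9

8 = 2^3, so 3 halving steps.
C6 → C7 → … → C9 after 3 steps.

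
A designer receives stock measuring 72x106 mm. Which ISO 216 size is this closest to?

A7 (74 × 105 mm)

Aspect ratio 106/72 ≈ 1.472 (ISO target is √2 ≈ 1.414).
In the A-series (A0 area = 1 m²): A7 = 74 × 105 mm.
Off by 3 mm total — nearest standard size.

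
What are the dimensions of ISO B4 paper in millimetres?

250 × 353 mm

B0 = 1000 × 1414 mm (B0 has a 1000 mm short side, aspect 1:√2).
B1: ⌊1414/2⌋ × 1000 = 707 × 1000 mm
B2: ⌊1000/2⌋ × 707 = 500 × 707 mm
B3: ⌊707/2⌋ × 500 = 353 × 500 mm
B4: ⌊500/2⌋ × 353 = 250 × 353 mm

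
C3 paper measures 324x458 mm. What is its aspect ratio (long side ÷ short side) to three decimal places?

458 / 324 = 1.414
Matches √2 ≈ 1.414 — the ISO 216 defining ratio.

1.414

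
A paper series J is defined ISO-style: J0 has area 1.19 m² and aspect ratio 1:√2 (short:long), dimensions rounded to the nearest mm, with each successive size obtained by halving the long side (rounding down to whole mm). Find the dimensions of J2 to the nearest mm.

Let J0's short side be w mm. w · w√2 = 1.19 m² = 1,190,000 mm², so w ≈ 917.3 mm and w√2 ≈ 1297.3 mm → J0 = 917 × 1297 mm.
J1: ⌊1297/2⌋ × 917 = 648 × 917 mm
J2: ⌊917/2⌋ × 648 = 458 × 648 mm

458 × 648 mm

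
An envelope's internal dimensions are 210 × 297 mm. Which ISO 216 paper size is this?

Aspect ratio 297/210 ≈ 1.414 — close to the ISO √2 ≈ 1.414.
In the A-series (A0 area = 1 m²): A4 = 210 × 297 mm.

A4 (210 × 297 mm)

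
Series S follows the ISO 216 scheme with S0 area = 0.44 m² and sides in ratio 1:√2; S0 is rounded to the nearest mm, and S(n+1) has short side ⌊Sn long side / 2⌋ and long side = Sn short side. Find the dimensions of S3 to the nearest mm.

Let S0's short side be w mm. w · w√2 = 0.44 m² = 440,000 mm², so w ≈ 557.8 mm and w√2 ≈ 788.8 mm → S0 = 558 × 789 mm.
S1: ⌊789/2⌋ × 558 = 394 × 558 mm
S2: ⌊558/2⌋ × 394 = 279 × 394 mm
S3: ⌊394/2⌋ × 279 = 197 × 279 mm

197 × 279 mm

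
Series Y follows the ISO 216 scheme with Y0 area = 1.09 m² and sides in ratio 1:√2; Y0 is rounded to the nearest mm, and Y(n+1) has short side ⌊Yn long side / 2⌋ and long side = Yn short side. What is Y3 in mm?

Let Y0's short side be w mm. w · w√2 = 1.09 m² = 1,090,000 mm², so w ≈ 877.9 mm and w√2 ≈ 1241.6 mm → Y0 = 878 × 1242 mm.
Y1: ⌊1242/2⌋ × 878 = 621 × 878 mm
Y2: ⌊878/2⌋ × 621 = 439 × 621 mm
Y3: ⌊621/2⌋ × 439 = 310 × 439 mm

310 × 439 mm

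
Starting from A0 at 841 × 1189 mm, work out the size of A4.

A1: ⌊1189/2⌋ × 841 = 594 × 841 mm
A2: ⌊841/2⌋ × 594 = 420 × 594 mm
A3: ⌊594/2⌋ × 420 = 297 × 420 mm
A4: ⌊420/2⌋ × 297 = 210 × 297 mm

210 × 297 mm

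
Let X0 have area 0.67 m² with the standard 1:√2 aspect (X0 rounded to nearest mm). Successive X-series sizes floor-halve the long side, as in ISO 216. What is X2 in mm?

Let X0's short side be w mm. w · w√2 = 0.67 m² = 670,000 mm², so w ≈ 688.3 mm and w√2 ≈ 973.4 mm → X0 = 688 × 973 mm.
X1: ⌊973/2⌋ × 688 = 486 × 688 mm
X2: ⌊688/2⌋ × 486 = 344 × 486 mm

344 × 486 mm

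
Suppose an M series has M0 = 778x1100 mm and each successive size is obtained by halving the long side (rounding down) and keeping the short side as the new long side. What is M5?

M1: ⌊1100/2⌋ × 778 = 550 × 778 mm
M2: ⌊778/2⌋ × 550 = 389 × 550 mm
M3: ⌊550/2⌋ × 389 = 275 × 389 mm
M4: ⌊389/2⌋ × 275 = 194 × 275 mm
M5: ⌊275/2⌋ × 194 = 137 × 194 mm

137 × 194 mm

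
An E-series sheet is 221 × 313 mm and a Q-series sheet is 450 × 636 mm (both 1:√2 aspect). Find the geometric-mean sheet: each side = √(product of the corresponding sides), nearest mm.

315 × 446 mm

Short side: √(221 · 450) = √99450 ≈ 315.4 → 315 mm
Long side: √(313 · 636) = √199068 ≈ 446.2 → 446 mm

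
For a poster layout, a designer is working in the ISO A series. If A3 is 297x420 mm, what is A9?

A4: ⌊420/2⌋ × 297 = 210 × 297 mm
A5: ⌊297/2⌋ × 210 = 148 × 210 mm
A6: ⌊210/2⌋ × 148 = 105 × 148 mm
A7: ⌊148/2⌋ × 105 = 74 × 105 mm
A8: ⌊105/2⌋ × 74 = 52 × 74 mm
A9: ⌊74/2⌋ × 52 = 37 × 52 mm

37 × 52 mm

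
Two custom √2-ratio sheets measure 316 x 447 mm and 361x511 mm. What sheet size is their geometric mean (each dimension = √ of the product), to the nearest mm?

338 × 478 mm

Short side: √(316 · 361) = √114076 ≈ 337.8 → 338 mm
Long side: √(447 · 511) = √228417 ≈ 477.9 → 478 mm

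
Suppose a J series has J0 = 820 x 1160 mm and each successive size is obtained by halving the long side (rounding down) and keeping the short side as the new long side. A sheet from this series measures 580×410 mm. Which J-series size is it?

J0: 820 × 1160 mm
J1: 580 × 820 mm
J2: 410 × 580 mm
J3: 290 × 410 mm
→ matches J2.

J2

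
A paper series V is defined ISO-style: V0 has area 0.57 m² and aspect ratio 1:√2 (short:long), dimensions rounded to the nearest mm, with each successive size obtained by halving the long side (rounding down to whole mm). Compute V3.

224 × 317 mm

Let V0's short side be w mm. w · w√2 = 0.57 m² = 570,000 mm², so w ≈ 634.9 mm and w√2 ≈ 897.8 mm → V0 = 635 × 898 mm.
V1: ⌊898/2⌋ × 635 = 449 × 635 mm
V2: ⌊635/2⌋ × 449 = 317 × 449 mm
V3: ⌊449/2⌋ × 317 = 224 × 317 mm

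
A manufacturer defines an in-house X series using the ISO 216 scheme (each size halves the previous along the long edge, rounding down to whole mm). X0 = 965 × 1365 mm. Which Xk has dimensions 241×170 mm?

X5

X0: 965 × 1365 mm
X1: 682 × 965 mm
X2: 482 × 682 mm
X3: 341 × 482 mm
X4: 241 × 341 mm
X5: 170 × 241 mm
X6: 120 × 170 mm
→ matches X5.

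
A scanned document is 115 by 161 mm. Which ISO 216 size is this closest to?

Aspect ratio 161/115 ≈ 1.400 — close to the ISO √2 ≈ 1.414.
In the C-series (envelope sizes, between A and B): C6 = 114 × 162 mm.
Off by 2 mm total — nearest standard size.

C6 (114 × 162 mm)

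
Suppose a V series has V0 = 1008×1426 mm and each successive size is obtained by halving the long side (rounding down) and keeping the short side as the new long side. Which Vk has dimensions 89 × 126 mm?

V7

V0: 1008 × 1426 mm
V1: 713 × 1008 mm
V2: 504 × 713 mm
V3: 356 × 504 mm
V4: 252 × 356 mm
V5: 178 × 252 mm
V6: 126 × 178 mm
V7: 89 × 126 mm
V8: 63 × 89 mm
→ matches V7.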